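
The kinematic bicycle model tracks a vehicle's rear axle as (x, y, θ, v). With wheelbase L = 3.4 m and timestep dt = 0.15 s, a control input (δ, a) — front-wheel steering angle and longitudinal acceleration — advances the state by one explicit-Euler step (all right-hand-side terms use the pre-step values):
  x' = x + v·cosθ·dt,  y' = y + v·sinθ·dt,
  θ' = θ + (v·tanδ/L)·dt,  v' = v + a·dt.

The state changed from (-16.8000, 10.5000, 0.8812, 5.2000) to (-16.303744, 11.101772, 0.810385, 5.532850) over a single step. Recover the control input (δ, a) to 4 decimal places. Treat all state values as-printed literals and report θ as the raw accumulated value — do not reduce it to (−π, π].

δ = -0.2994, a = 2.2190

a = (v'−v)/dt = (0.332850)/0.15 = 2.2190
Δθ = θ'−θ = -0.070815;  (v·dt/L) = 5.2000·0.15/3.4 = 0.229412
tan δ = Δθ·L/(v·dt) = -0.308681  →  δ = -0.2994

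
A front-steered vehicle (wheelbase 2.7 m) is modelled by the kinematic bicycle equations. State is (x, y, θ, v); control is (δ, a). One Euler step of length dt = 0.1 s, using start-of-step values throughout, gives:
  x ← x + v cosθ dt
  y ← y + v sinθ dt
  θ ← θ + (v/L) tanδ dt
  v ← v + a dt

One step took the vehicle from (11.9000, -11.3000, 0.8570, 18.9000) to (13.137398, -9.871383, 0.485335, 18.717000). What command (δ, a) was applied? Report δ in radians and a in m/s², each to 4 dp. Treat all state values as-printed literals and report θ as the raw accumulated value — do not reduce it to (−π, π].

δ = -0.4881, a = -1.8300

a = (v'−v)/dt = (-0.183000)/0.1 = -1.8300
Δθ = θ'−θ = -0.371665;  (v·dt/L) = 18.9000·0.1/2.7 = 0.700000
tan δ = Δθ·L/(v·dt) = -0.530950  →  δ = -0.4881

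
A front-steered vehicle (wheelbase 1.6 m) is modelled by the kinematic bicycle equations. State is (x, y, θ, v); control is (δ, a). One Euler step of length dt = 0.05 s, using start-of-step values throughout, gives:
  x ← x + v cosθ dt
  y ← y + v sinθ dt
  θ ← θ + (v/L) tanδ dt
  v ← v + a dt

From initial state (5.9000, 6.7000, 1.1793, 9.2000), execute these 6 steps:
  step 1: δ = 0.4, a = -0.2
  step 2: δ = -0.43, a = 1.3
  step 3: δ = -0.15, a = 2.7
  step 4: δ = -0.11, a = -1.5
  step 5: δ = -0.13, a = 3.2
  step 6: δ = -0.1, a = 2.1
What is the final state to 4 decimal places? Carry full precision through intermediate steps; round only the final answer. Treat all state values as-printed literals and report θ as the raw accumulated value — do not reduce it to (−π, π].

(7.0291, 9.2434, 1.0253, 9.5800)

after step 1 (δ=0.4, a=-0.2): (6.075523, 7.125196, 1.300853, 9.190000)
after step 2 (δ=-0.43, a=1.3): (6.198061, 7.568056, 1.169143, 9.255000)
after step 3 (δ=-0.15, a=2.7): (6.378969, 7.993978, 1.125432, 9.390000)
after step 4 (δ=-0.11, a=-1.5): (6.581223, 8.417680, 1.093023, 9.315000)
after step 5 (δ=-0.13, a=3.2): (6.795377, 8.831276, 1.054966, 9.475000)
after step 6 (δ=-0.1, a=2.1): (7.029057, 9.243383, 1.025257, 9.580000)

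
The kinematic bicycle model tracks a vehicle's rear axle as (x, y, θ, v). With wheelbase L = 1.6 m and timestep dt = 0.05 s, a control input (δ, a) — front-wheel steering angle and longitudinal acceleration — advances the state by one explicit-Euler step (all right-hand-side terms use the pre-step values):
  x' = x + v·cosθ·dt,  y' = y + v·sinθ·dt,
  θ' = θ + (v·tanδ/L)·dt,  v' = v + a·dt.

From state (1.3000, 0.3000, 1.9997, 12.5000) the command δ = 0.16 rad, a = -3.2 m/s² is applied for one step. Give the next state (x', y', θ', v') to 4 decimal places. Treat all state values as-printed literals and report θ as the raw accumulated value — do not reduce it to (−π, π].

(1.0401, 0.8684, 2.0627, 12.3400)

x' = 1.3000 + 12.5000·cos(1.9997)·0.05 = 1.0401
y' = 0.3000 + 12.5000·sin(1.9997)·0.05 = 0.8684
θ' = 1.9997 + (12.5000/1.6)·tan(0.16)·0.05 = 2.0627
v' = 12.5000 − 3.2000·0.05 = 12.3400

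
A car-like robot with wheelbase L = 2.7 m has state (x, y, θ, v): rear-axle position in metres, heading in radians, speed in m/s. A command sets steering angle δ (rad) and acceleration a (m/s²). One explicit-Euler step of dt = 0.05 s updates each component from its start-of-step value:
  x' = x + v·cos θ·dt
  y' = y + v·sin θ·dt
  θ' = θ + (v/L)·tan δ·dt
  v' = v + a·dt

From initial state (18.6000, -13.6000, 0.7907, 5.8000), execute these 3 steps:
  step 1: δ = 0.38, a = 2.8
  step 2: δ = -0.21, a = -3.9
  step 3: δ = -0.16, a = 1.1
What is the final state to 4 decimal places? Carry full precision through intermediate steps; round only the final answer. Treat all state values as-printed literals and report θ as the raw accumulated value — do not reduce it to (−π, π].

(19.2016, -12.9659, 0.7930, 5.8000)

after step 1 (δ=0.38, a=2.8): (18.803971, -13.393855, 0.833600, 5.940000)
after step 2 (δ=-0.21, a=-3.9): (19.003619, -13.173969, 0.810154, 5.745000)
after step 3 (δ=-0.16, a=1.1): (19.201645, -12.965887, 0.792985, 5.800000)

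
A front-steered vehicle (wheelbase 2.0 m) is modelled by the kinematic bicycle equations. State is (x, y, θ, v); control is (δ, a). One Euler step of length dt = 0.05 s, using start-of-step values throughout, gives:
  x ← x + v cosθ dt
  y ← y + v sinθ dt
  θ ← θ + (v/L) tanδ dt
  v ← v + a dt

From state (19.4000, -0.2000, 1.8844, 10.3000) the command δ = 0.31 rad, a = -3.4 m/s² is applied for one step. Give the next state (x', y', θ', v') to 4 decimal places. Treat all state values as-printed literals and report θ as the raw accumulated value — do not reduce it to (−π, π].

x' = 19.4000 + 10.3000·cos(1.8844)·0.05 = 19.2411
y' = -0.2000 + 10.3000·sin(1.8844)·0.05 = 0.2899
θ' = 1.8844 + (10.3000/2.0)·tan(0.31)·0.05 = 1.9669
v' = 10.3000 − 3.4000·0.05 = 10.1300

(19.2411, 0.2899, 1.9669, 10.1300)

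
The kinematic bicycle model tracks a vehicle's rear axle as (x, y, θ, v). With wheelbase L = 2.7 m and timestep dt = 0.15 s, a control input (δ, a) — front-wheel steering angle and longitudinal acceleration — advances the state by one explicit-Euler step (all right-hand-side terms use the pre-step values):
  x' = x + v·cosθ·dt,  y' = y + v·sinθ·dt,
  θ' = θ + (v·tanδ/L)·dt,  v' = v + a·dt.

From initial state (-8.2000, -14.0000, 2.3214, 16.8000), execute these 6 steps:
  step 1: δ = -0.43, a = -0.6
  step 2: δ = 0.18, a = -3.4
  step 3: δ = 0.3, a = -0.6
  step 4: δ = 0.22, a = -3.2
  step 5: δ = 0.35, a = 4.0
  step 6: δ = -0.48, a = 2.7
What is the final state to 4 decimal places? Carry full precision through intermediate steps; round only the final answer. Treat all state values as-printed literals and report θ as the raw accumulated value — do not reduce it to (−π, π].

(-17.8133, -3.8956, 2.3884, 16.6350)

after step 1 (δ=-0.43, a=-0.6): (-9.918842, -12.157181, 1.893354, 16.710000)
after step 2 (δ=0.18, a=-3.4): (-10.713386, -9.779947, 2.062282, 16.200000)
after step 3 (δ=0.3, a=-0.6): (-11.860191, -7.637580, 2.340685, 16.110000)
after step 4 (δ=0.22, a=-3.2): (-13.542208, -5.902561, 2.540824, 15.630000)
after step 5 (δ=0.35, a=4.0): (-15.476189, -4.577270, 2.857791, 16.230000)
after step 6 (δ=-0.48, a=2.7): (-17.813304, -3.895591, 2.388373, 16.635000)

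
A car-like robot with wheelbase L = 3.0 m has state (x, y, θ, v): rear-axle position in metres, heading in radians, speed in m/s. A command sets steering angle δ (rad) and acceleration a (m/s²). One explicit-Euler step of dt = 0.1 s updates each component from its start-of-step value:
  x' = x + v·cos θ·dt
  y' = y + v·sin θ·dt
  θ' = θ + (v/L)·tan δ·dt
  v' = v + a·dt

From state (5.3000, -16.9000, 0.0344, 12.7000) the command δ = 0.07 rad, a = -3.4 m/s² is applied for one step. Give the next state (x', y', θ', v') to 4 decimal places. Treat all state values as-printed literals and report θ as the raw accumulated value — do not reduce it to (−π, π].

(6.5692, -16.8563, 0.0641, 12.3600)

x' = 5.3000 + 12.7000·cos(0.0344)·0.1 = 6.5692
y' = -16.9000 + 12.7000·sin(0.0344)·0.1 = -16.8563
θ' = 0.0344 + (12.7000/3.0)·tan(0.07)·0.1 = 0.0641
v' = 12.7000 − 3.4000·0.1 = 12.3600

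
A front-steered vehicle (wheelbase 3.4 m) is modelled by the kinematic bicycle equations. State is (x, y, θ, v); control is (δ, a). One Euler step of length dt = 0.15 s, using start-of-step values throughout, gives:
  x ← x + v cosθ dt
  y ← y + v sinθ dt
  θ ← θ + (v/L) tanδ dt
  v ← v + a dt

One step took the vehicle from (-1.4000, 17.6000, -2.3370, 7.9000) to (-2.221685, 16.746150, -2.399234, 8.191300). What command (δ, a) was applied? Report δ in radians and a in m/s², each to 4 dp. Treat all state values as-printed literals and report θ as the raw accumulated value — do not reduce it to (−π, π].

a = (v'−v)/dt = (0.291300)/0.15 = 1.9420
Δθ = θ'−θ = -0.062234;  (v·dt/L) = 7.9000·0.15/3.4 = 0.348529
tan δ = Δθ·L/(v·dt) = -0.178562  →  δ = -0.1767

δ = -0.1767, a = 1.9420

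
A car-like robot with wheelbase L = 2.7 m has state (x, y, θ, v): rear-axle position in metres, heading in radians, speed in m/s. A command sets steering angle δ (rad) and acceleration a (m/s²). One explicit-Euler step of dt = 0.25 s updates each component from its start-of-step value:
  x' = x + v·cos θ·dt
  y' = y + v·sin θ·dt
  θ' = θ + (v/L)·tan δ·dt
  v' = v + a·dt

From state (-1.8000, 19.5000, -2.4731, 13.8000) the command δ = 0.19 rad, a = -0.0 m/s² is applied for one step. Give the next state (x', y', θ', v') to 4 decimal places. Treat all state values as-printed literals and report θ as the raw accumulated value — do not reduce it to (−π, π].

(-4.5074, 17.3617, -2.2274, 13.8000)

x' = -1.8000 + 13.8000·cos(-2.4731)·0.25 = -4.5074
y' = 19.5000 + 13.8000·sin(-2.4731)·0.25 = 17.3617
θ' = -2.4731 + (13.8000/2.7)·tan(0.19)·0.25 = -2.2274
v' = 13.8000 + 0.0000·0.25 = 13.8000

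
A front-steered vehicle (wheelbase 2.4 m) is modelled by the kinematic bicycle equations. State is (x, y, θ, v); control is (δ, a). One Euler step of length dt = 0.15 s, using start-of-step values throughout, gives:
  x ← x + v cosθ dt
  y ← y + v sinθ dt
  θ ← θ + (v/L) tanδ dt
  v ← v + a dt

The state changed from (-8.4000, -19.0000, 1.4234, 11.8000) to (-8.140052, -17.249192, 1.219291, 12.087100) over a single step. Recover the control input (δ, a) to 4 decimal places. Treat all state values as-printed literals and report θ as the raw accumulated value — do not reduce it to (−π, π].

δ = -0.2700, a = 1.9140

a = (v'−v)/dt = (0.287100)/0.15 = 1.9140
Δθ = θ'−θ = -0.204109;  (v·dt/L) = 11.8000·0.15/2.4 = 0.737500
tan δ = Δθ·L/(v·dt) = -0.276758  →  δ = -0.2700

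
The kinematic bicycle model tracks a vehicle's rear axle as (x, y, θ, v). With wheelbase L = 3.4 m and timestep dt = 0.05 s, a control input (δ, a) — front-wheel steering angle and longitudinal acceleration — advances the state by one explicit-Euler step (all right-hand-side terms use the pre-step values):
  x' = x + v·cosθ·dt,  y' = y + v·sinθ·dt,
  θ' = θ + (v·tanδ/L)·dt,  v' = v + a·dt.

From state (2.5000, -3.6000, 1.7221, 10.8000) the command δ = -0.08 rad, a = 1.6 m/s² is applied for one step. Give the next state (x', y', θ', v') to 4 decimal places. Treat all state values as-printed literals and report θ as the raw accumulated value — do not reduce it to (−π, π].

(2.4186, -3.0662, 1.7094, 10.8800)

x' = 2.5000 + 10.8000·cos(1.7221)·0.05 = 2.4186
y' = -3.6000 + 10.8000·sin(1.7221)·0.05 = -3.0662
θ' = 1.7221 + (10.8000/3.4)·tan(-0.08)·0.05 = 1.7094
v' = 10.8000 + 1.6000·0.05 = 10.8800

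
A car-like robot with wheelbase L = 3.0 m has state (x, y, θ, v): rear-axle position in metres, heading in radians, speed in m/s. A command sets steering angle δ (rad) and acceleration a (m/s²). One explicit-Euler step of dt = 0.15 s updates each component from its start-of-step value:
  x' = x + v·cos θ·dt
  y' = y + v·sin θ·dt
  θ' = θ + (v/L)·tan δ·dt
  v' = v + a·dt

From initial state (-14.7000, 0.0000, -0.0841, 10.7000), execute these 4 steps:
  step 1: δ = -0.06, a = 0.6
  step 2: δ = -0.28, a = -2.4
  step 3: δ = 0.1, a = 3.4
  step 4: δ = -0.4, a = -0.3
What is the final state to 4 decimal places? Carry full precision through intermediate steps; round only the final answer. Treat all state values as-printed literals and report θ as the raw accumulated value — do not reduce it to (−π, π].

after step 1 (δ=-0.06, a=0.6): (-13.100673, -0.134821, -0.116239, 10.790000)
after step 2 (δ=-0.28, a=-2.4): (-11.493094, -0.322530, -0.271374, 10.430000)
after step 3 (δ=0.1, a=3.4): (-9.985850, -0.741903, -0.219050, 10.940000)
after step 4 (δ=-0.4, a=-0.3): (-8.384062, -1.098496, -0.450317, 10.895000)

(-8.3841, -1.0985, -0.4503, 10.8950)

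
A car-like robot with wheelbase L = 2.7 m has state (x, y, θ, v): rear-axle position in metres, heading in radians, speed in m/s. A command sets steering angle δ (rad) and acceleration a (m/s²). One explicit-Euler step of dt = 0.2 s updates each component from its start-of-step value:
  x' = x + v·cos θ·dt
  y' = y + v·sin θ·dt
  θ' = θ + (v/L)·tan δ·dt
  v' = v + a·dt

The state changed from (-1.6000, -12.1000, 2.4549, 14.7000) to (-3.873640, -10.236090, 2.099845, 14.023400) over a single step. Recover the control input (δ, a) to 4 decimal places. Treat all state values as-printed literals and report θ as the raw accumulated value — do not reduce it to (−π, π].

a = (v'−v)/dt = (-0.676600)/0.2 = -3.3830
Δθ = θ'−θ = -0.355055;  (v·dt/L) = 14.7000·0.2/2.7 = 1.088889
tan δ = Δθ·L/(v·dt) = -0.326071  →  δ = -0.3152

δ = -0.3152, a = -3.3830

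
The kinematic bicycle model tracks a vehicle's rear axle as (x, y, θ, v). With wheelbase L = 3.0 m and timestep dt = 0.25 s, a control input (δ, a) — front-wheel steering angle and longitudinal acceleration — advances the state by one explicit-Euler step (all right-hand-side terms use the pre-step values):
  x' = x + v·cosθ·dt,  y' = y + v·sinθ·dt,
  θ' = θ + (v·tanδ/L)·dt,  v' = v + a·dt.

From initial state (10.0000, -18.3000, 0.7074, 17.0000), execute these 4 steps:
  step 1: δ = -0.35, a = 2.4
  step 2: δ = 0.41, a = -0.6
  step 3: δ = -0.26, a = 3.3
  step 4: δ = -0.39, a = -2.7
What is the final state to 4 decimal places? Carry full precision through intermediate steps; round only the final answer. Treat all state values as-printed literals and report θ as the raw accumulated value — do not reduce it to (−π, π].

(24.6341, -9.5437, -0.1851, 17.6000)

after step 1 (δ=-0.35, a=2.4): (13.230230, -15.538096, 0.190276, 17.600000)
after step 2 (δ=0.41, a=-0.6): (17.550819, -14.705923, 0.827735, 17.450000)
after step 3 (δ=-0.26, a=3.3): (20.502247, -11.493373, 0.440896, 18.275000)
after step 4 (δ=-0.39, a=-2.7): (24.634086, -9.543660, -0.185107, 17.600000)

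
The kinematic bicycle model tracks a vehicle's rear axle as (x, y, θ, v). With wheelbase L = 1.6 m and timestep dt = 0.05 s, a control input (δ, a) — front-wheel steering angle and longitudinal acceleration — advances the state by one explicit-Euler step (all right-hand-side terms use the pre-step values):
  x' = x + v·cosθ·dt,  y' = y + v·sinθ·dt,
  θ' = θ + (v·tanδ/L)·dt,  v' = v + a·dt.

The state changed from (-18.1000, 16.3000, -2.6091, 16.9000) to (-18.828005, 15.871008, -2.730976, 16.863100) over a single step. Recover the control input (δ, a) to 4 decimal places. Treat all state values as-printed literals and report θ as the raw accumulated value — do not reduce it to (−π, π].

a = (v'−v)/dt = (-0.036900)/0.05 = -0.7380
Δθ = θ'−θ = -0.121876;  (v·dt/L) = 16.9000·0.05/1.6 = 0.528125
tan δ = Δθ·L/(v·dt) = -0.230771  →  δ = -0.2268

δ = -0.2268, a = -0.7380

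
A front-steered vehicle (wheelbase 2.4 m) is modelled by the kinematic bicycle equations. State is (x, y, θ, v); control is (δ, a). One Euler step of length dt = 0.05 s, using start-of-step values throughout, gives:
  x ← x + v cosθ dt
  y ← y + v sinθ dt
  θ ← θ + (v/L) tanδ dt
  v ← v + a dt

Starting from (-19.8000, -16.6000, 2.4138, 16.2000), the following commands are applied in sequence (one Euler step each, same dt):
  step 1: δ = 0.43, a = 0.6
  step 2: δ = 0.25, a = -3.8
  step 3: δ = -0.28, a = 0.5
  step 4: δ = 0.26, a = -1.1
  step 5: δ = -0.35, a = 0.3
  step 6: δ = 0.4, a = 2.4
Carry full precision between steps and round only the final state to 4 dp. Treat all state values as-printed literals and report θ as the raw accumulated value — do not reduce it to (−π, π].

after step 1 (δ=0.43, a=0.6): (-20.404782, -16.061169, 2.568585, 16.230000)
after step 2 (δ=0.25, a=-3.8): (-21.086664, -15.621205, 2.654922, 16.040000)
after step 3 (δ=-0.28, a=0.5): (-21.795548, -15.246121, 2.558831, 16.065000)
after step 4 (δ=0.26, a=-1.1): (-22.466218, -14.804067, 2.647865, 16.010000)
after step 5 (δ=-0.35, a=0.3): (-23.171117, -14.424701, 2.526113, 16.025000)
after step 6 (δ=0.4, a=2.4): (-23.825335, -13.962099, 2.667264, 16.145000)

(-23.8253, -13.9621, 2.6673, 16.1450)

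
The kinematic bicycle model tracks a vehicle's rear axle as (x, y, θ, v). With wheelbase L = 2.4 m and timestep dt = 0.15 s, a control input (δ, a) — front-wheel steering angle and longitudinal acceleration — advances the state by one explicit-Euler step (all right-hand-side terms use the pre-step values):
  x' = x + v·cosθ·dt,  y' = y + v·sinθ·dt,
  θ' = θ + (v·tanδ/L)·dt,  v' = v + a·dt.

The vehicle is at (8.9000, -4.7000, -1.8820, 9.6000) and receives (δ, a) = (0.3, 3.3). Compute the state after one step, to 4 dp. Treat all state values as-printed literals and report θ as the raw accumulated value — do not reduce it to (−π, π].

x' = 8.9000 + 9.6000·cos(-1.8820)·0.15 = 8.4591
y' = -4.7000 + 9.6000·sin(-1.8820)·0.15 = -6.0708
θ' = -1.8820 + (9.6000/2.4)·tan(0.3)·0.15 = -1.6964
v' = 9.6000 + 3.3000·0.15 = 10.0950

(8.4591, -6.0708, -1.6964, 10.0950)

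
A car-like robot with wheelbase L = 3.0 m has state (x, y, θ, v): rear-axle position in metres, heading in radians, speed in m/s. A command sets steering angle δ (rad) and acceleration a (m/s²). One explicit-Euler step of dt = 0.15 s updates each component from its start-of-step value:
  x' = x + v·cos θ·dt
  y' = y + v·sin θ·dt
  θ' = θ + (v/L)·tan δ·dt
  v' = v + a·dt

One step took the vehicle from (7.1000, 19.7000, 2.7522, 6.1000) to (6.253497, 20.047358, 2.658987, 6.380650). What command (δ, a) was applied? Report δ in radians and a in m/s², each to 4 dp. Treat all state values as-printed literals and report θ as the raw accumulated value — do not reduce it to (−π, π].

a = (v'−v)/dt = (0.280650)/0.15 = 1.8710
Δθ = θ'−θ = -0.093213;  (v·dt/L) = 6.1000·0.15/3.0 = 0.305000
tan δ = Δθ·L/(v·dt) = -0.305616  →  δ = -0.2966

δ = -0.2966, a = 1.8710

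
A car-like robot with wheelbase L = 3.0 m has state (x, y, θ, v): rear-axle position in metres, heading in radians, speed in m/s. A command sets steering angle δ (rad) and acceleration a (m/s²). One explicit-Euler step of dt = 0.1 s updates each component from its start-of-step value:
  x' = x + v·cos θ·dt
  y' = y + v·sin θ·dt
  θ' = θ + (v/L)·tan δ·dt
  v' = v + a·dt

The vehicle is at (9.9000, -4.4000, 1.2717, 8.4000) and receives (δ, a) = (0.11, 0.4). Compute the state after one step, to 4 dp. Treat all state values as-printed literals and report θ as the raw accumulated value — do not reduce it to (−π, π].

(10.1475, -3.5973, 1.3026, 8.4400)

x' = 9.9000 + 8.4000·cos(1.2717)·0.1 = 10.1475
y' = -4.4000 + 8.4000·sin(1.2717)·0.1 = -3.5973
θ' = 1.2717 + (8.4000/3.0)·tan(0.11)·0.1 = 1.3026
v' = 8.4000 + 0.4000·0.1 = 8.4400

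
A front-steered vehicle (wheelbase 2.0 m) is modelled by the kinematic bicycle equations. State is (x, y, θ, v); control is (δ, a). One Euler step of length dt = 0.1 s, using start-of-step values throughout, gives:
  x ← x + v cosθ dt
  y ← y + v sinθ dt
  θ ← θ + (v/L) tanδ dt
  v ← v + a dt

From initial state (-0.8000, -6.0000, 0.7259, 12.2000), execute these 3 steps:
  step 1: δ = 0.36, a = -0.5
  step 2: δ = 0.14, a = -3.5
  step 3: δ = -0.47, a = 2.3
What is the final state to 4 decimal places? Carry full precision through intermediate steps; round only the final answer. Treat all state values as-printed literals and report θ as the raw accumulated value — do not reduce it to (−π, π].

(1.4099, -3.1797, 0.7414, 12.0300)

after step 1 (δ=0.36, a=-0.5): (0.112441, -5.190153, 0.955506, 12.150000)
after step 2 (δ=0.14, a=-3.5): (0.813734, -4.197977, 1.041116, 11.800000)
after step 3 (δ=-0.47, a=2.3): (1.409938, -3.179674, 0.741416, 12.030000)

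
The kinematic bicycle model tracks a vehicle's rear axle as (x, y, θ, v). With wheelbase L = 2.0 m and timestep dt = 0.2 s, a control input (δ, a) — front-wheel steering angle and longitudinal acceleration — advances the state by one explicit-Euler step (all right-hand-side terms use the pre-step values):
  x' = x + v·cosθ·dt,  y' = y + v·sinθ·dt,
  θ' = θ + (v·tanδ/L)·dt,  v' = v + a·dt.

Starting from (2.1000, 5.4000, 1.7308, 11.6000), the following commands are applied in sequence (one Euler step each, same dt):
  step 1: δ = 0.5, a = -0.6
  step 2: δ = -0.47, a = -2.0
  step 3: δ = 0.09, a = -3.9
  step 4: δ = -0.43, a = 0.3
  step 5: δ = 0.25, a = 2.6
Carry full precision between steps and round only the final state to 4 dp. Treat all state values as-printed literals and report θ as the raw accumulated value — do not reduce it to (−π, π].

(-0.6655, 15.4738, 1.6735, 10.8800)

after step 1 (δ=0.5, a=-0.6): (1.730373, 7.690366, 2.364511, 11.480000)
after step 2 (δ=-0.47, a=-2.0): (0.093411, 9.300325, 1.781366, 11.080000)
after step 3 (δ=0.09, a=-3.9): (-0.369771, 11.467378, 1.881356, 10.300000)
after step 4 (δ=-0.43, a=0.3): (-0.999290, 13.428833, 1.408977, 10.360000)
after step 5 (δ=0.25, a=2.6): (-0.665461, 15.473764, 1.673511, 10.880000)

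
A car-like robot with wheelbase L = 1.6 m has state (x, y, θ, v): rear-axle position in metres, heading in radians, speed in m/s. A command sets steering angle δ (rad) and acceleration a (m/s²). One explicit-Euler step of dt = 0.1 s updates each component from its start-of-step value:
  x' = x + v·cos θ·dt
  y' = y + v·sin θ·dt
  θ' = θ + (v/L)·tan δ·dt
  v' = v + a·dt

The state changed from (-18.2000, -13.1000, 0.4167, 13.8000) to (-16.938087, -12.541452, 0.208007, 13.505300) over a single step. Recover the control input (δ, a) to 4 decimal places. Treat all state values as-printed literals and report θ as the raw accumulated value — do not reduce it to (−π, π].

δ = -0.2374, a = -2.9470

a = (v'−v)/dt = (-0.294700)/0.1 = -2.9470
Δθ = θ'−θ = -0.208693;  (v·dt/L) = 13.8000·0.1/1.6 = 0.862500
tan δ = Δθ·L/(v·dt) = -0.241963  →  δ = -0.2374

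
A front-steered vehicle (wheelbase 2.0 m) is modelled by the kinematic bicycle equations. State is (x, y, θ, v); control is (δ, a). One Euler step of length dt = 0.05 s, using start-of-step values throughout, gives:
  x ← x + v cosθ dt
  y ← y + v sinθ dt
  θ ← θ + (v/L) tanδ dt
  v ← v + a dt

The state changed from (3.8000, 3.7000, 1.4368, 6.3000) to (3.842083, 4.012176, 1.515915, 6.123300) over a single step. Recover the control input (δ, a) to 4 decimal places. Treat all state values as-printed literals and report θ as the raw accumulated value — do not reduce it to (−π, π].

a = (v'−v)/dt = (-0.176700)/0.05 = -3.5340
Δθ = θ'−θ = 0.079115;  (v·dt/L) = 6.3000·0.05/2.0 = 0.157500
tan δ = Δθ·L/(v·dt) = 0.502317  →  δ = 0.4655

δ = 0.4655, a = -3.5340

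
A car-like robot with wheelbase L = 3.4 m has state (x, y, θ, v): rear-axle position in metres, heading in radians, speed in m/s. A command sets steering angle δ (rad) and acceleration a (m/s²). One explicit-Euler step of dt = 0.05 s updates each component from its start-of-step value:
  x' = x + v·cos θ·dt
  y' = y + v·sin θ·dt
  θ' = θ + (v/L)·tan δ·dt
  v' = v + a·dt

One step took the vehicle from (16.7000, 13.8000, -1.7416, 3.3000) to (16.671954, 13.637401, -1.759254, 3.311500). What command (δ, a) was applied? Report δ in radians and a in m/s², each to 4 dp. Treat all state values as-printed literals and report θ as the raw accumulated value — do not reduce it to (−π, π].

a = (v'−v)/dt = (0.011500)/0.05 = 0.2300
Δθ = θ'−θ = -0.017654;  (v·dt/L) = 3.3000·0.05/3.4 = 0.048529
tan δ = Δθ·L/(v·dt) = -0.363779  →  δ = -0.3489

δ = -0.3489, a = 0.2300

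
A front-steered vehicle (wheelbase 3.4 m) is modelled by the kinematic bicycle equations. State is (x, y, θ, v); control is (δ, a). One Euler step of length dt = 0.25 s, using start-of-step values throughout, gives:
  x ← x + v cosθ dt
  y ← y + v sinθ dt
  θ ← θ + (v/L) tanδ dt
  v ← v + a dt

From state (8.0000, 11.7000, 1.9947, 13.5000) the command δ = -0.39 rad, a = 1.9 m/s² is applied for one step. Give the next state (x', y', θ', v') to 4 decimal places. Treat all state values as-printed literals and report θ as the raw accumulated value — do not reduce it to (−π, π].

(6.6118, 14.7763, 1.5867, 13.9750)

x' = 8.0000 + 13.5000·cos(1.9947)·0.25 = 6.6118
y' = 11.7000 + 13.5000·sin(1.9947)·0.25 = 14.7763
θ' = 1.9947 + (13.5000/3.4)·tan(-0.39)·0.25 = 1.5867
v' = 13.5000 + 1.9000·0.25 = 13.9750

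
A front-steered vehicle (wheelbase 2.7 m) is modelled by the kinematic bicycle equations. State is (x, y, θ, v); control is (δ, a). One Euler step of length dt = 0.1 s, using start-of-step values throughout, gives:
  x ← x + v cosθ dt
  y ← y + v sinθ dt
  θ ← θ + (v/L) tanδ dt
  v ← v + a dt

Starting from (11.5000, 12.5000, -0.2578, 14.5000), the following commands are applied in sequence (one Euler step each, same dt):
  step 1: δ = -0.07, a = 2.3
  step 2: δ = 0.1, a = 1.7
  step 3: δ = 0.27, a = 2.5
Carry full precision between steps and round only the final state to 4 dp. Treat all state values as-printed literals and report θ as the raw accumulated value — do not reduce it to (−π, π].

(15.7583, 11.3462, -0.0880, 15.1500)

after step 1 (δ=-0.07, a=2.3): (12.902082, 12.130317, -0.295454, 14.730000)
after step 2 (δ=0.1, a=1.7): (14.311257, 11.701417, -0.240716, 14.900000)
after step 3 (δ=0.27, a=2.5): (15.758297, 11.346204, -0.087986, 15.150000)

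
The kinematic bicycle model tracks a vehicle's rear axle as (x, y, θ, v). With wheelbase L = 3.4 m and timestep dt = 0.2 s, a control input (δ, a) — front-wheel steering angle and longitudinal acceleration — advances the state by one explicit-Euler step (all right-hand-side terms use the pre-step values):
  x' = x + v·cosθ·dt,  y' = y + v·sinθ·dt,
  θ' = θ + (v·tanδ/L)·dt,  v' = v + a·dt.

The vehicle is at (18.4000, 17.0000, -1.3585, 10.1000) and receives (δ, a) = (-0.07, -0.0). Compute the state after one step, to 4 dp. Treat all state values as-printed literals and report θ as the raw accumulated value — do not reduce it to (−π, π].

x' = 18.4000 + 10.1000·cos(-1.3585)·0.2 = 18.8256
y' = 17.0000 + 10.1000·sin(-1.3585)·0.2 = 15.0253
θ' = -1.3585 + (10.1000/3.4)·tan(-0.07)·0.2 = -1.4002
v' = 10.1000 + 0.0000·0.2 = 10.1000

(18.8256, 15.0253, -1.4002, 10.1000)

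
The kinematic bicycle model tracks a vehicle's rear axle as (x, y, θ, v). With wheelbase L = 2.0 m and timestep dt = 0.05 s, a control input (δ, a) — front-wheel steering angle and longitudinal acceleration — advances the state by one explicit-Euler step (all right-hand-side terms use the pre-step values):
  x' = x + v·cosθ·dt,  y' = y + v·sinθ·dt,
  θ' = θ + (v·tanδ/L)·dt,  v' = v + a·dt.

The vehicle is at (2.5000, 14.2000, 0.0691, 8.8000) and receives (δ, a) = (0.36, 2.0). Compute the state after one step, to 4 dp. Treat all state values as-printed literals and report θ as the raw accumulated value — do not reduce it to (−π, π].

x' = 2.5000 + 8.8000·cos(0.0691)·0.05 = 2.9389
y' = 14.2000 + 8.8000·sin(0.0691)·0.05 = 14.2304
θ' = 0.0691 + (8.8000/2.0)·tan(0.36)·0.05 = 0.1519
v' = 8.8000 + 2.0000·0.05 = 8.9000

(2.9389, 14.2304, 0.1519, 8.9000)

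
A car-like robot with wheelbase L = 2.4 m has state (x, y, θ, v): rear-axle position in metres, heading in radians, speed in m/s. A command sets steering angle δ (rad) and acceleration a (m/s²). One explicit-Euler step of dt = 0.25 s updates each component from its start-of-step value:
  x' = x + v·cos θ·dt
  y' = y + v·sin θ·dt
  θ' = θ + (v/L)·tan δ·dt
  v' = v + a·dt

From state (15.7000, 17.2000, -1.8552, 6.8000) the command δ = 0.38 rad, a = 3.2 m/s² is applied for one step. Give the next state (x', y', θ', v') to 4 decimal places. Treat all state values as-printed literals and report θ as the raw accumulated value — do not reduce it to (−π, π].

x' = 15.7000 + 6.8000·cos(-1.8552)·0.25 = 15.2230
y' = 17.2000 + 6.8000·sin(-1.8552)·0.25 = 15.5683
θ' = -1.8552 + (6.8000/2.4)·tan(0.38)·0.25 = -1.5723
v' = 6.8000 + 3.2000·0.25 = 7.6000

(15.2230, 15.5683, -1.5723, 7.6000)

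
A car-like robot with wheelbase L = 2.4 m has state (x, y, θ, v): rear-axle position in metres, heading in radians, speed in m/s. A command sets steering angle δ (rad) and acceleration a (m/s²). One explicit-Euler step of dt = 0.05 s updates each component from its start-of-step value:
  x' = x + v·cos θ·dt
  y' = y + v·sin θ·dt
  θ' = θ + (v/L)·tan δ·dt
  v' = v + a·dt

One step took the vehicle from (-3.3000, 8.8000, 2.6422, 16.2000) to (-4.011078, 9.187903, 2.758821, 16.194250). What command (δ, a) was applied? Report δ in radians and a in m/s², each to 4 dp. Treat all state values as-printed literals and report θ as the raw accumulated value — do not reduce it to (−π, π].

a = (v'−v)/dt = (-0.005750)/0.05 = -0.1150
Δθ = θ'−θ = 0.116621;  (v·dt/L) = 16.2000·0.05/2.4 = 0.337500
tan δ = Δθ·L/(v·dt) = 0.345544  →  δ = 0.3327

δ = 0.3327, a = -0.1150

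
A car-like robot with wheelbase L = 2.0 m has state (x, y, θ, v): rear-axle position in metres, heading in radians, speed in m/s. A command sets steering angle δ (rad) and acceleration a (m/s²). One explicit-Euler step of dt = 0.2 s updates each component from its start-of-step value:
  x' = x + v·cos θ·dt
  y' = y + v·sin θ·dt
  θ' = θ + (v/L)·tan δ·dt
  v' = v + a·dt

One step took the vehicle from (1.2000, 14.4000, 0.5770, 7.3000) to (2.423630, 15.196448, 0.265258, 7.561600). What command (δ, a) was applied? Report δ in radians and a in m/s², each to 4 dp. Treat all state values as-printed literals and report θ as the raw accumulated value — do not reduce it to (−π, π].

a = (v'−v)/dt = (0.261600)/0.2 = 1.3080
Δθ = θ'−θ = -0.311742;  (v·dt/L) = 7.3000·0.2/2.0 = 0.730000
tan δ = Δθ·L/(v·dt) = -0.427044  →  δ = -0.4036

δ = -0.4036, a = 1.3080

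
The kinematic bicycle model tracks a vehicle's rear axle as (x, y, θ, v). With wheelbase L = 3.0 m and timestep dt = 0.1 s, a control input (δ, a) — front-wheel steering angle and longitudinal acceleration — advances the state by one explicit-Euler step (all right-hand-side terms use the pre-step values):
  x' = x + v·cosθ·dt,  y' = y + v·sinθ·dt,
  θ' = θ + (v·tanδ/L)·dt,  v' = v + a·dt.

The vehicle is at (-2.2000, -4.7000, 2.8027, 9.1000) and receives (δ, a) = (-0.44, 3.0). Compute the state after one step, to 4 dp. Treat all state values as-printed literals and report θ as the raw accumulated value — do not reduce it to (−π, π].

x' = -2.2000 + 9.1000·cos(2.8027)·0.1 = -3.0582
y' = -4.7000 + 9.1000·sin(2.8027)·0.1 = -4.3975
θ' = 2.8027 + (9.1000/3.0)·tan(-0.44)·0.1 = 2.6599
v' = 9.1000 + 3.0000·0.1 = 9.4000

(-3.0582, -4.3975, 2.6599, 9.4000)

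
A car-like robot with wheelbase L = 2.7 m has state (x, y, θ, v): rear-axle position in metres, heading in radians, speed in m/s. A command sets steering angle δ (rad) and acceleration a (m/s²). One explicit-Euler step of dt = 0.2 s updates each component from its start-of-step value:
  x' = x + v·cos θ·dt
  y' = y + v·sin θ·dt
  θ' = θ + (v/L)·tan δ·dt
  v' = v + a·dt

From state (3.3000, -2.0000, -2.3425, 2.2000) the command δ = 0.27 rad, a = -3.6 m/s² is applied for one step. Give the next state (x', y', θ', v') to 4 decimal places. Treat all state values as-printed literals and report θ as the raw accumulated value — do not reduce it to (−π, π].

(2.9932, -2.3154, -2.2974, 1.4800)

x' = 3.3000 + 2.2000·cos(-2.3425)·0.2 = 2.9932
y' = -2.0000 + 2.2000·sin(-2.3425)·0.2 = -2.3154
θ' = -2.3425 + (2.2000/2.7)·tan(0.27)·0.2 = -2.2974
v' = 2.2000 − 3.6000·0.2 = 1.4800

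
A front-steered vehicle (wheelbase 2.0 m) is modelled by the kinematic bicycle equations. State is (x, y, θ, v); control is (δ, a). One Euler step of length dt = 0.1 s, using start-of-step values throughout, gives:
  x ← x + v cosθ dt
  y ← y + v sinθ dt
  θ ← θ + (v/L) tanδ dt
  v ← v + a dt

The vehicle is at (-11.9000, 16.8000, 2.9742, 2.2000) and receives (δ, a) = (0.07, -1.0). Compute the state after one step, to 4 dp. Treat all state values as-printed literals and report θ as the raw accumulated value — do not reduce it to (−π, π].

x' = -11.9000 + 2.2000·cos(2.9742)·0.1 = -12.1169
y' = 16.8000 + 2.2000·sin(2.9742)·0.1 = 16.8367
θ' = 2.9742 + (2.2000/2.0)·tan(0.07)·0.1 = 2.9819
v' = 2.2000 − 1.0000·0.1 = 2.1000

(-12.1169, 16.8367, 2.9819, 2.1000)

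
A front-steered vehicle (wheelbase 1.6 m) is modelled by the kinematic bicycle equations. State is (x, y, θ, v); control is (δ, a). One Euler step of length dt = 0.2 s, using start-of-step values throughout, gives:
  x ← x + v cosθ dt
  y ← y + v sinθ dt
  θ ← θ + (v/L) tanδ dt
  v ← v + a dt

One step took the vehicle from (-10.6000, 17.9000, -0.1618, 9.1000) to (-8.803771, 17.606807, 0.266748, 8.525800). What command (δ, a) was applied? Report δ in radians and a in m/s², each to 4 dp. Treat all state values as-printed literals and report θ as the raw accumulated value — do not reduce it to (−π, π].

δ = 0.3603, a = -2.8710

a = (v'−v)/dt = (-0.574200)/0.2 = -2.8710
Δθ = θ'−θ = 0.428548;  (v·dt/L) = 9.1000·0.2/1.6 = 1.137500
tan δ = Δθ·L/(v·dt) = 0.376745  →  δ = 0.3603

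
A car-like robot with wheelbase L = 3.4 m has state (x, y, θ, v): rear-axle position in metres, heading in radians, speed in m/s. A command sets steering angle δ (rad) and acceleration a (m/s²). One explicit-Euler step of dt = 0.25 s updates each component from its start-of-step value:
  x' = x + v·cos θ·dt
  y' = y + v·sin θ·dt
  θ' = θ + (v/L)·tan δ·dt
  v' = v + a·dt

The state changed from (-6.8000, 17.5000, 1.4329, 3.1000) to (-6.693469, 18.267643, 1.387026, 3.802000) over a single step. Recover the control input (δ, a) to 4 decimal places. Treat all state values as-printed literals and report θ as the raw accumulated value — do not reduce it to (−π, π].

a = (v'−v)/dt = (0.702000)/0.25 = 2.8080
Δθ = θ'−θ = -0.045874;  (v·dt/L) = 3.1000·0.25/3.4 = 0.227941
tan δ = Δθ·L/(v·dt) = -0.201254  →  δ = -0.1986

δ = -0.1986, a = 2.8080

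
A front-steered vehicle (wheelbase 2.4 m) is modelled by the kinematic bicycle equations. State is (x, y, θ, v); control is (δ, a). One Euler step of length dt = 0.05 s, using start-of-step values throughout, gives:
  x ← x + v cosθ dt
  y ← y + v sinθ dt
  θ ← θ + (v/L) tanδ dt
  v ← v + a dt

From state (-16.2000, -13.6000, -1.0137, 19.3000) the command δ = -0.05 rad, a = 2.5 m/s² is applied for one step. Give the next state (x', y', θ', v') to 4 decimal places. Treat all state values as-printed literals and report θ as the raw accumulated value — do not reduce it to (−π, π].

(-15.6898, -14.4191, -1.0338, 19.4250)

x' = -16.2000 + 19.3000·cos(-1.0137)·0.05 = -15.6898
y' = -13.6000 + 19.3000·sin(-1.0137)·0.05 = -14.4191
θ' = -1.0137 + (19.3000/2.4)·tan(-0.05)·0.05 = -1.0338
v' = 19.3000 + 2.5000·0.05 = 19.4250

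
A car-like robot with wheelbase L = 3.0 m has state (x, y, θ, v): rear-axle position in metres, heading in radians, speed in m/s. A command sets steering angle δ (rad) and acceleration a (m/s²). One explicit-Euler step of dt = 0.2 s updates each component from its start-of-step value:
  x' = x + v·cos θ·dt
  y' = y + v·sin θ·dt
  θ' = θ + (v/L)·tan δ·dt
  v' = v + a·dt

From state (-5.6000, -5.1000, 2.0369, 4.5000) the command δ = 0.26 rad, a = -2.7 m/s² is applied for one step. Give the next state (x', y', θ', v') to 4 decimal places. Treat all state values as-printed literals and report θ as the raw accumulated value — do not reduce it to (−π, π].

x' = -5.6000 + 4.5000·cos(2.0369)·0.2 = -6.0045
y' = -5.1000 + 4.5000·sin(2.0369)·0.2 = -4.2960
θ' = 2.0369 + (4.5000/3.0)·tan(0.26)·0.2 = 2.1167
v' = 4.5000 − 2.7000·0.2 = 3.9600

(-6.0045, -4.2960, 2.1167, 3.9600)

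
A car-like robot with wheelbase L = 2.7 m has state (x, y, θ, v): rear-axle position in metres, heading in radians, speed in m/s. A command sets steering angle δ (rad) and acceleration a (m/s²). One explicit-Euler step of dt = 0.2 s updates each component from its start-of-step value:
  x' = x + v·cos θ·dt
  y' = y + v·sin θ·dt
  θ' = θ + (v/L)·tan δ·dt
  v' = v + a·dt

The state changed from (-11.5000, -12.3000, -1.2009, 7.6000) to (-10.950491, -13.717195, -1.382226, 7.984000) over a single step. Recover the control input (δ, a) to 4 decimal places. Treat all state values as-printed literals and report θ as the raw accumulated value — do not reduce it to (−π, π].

δ = -0.3116, a = 1.9200

a = (v'−v)/dt = (0.384000)/0.2 = 1.9200
Δθ = θ'−θ = -0.181326;  (v·dt/L) = 7.6000·0.2/2.7 = 0.562963
tan δ = Δθ·L/(v·dt) = -0.322092  →  δ = -0.3116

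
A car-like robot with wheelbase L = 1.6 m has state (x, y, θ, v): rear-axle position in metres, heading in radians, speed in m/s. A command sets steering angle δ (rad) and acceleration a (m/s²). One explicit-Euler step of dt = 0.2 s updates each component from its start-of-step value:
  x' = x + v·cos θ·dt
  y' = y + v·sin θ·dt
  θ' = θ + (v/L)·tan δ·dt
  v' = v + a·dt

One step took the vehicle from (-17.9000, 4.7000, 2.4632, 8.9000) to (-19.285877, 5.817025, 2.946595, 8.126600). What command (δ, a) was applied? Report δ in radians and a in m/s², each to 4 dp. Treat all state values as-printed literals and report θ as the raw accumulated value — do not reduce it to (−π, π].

a = (v'−v)/dt = (-0.773400)/0.2 = -3.8670
Δθ = θ'−θ = 0.483395;  (v·dt/L) = 8.9000·0.2/1.6 = 1.112500
tan δ = Δθ·L/(v·dt) = 0.434512  →  δ = 0.4099

δ = 0.4099, a = -3.8670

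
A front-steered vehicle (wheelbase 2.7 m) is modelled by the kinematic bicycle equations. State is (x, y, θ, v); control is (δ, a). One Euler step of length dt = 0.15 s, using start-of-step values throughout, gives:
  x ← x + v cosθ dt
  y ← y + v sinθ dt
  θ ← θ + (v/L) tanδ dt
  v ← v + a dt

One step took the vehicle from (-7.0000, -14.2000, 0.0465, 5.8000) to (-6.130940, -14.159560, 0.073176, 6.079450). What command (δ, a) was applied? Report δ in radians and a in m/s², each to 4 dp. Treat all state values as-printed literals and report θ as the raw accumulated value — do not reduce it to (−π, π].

δ = 0.0826, a = 1.8630

a = (v'−v)/dt = (0.279450)/0.15 = 1.8630
Δθ = θ'−θ = 0.026676;  (v·dt/L) = 5.8000·0.15/2.7 = 0.322222
tan δ = Δθ·L/(v·dt) = 0.082788  →  δ = 0.0826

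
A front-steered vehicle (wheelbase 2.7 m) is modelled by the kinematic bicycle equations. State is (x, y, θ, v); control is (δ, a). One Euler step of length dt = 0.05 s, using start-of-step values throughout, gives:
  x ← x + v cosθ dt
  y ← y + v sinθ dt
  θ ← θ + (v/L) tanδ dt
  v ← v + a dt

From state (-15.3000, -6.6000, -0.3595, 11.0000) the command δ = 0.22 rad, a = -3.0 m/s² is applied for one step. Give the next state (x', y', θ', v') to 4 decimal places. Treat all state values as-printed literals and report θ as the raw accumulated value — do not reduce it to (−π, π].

x' = -15.3000 + 11.0000·cos(-0.3595)·0.05 = -14.7852
y' = -6.6000 + 11.0000·sin(-0.3595)·0.05 = -6.7935
θ' = -0.3595 + (11.0000/2.7)·tan(0.22)·0.05 = -0.3139
v' = 11.0000 − 3.0000·0.05 = 10.8500

(-14.7852, -6.7935, -0.3139, 10.8500)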